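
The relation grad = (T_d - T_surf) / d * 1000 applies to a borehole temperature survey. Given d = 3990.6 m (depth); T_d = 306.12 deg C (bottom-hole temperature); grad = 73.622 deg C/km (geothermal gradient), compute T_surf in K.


T_surf = T_d - grad * d / 1000
T_surf = 306.12 - 73.622 * 3990.6 / 1000
T_surf = 12.32405 deg C
Convert to K: 12.32405 + 273.15 = 285.47 K
T_surf = 285.47 K


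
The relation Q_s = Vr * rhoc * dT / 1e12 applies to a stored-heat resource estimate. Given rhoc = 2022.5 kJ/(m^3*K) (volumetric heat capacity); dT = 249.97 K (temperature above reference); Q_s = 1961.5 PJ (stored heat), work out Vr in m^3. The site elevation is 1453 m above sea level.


Vr = Q_s * 1e12 / (rhoc * dT)
Vr = 1961.5 * 1e12 / (2022.5 * 249.97)
Vr = 3.8798e+09 m^3


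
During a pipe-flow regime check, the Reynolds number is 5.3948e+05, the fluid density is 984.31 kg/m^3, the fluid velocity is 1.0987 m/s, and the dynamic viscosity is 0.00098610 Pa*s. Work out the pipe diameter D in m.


D = Re * mu / (rho * vel)
D = 5.3948e+05 * 0.00098610 / (984.31 * 1.0987)
D = 0.49191 m


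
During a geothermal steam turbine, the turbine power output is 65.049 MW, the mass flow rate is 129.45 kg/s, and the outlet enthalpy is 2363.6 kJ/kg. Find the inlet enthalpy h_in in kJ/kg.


h_in = h_out + P * 1000 / mdot
h_in = 2363.6 + 65.049 * 1000 / 129.45
h_in = 2866.1 kJ/kg


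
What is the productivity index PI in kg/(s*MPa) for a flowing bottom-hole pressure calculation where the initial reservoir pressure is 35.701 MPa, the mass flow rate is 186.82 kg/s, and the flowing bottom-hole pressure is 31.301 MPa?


PI = mdot / (P_i - P_wf)
PI = 186.82 / (35.701 - 31.301)
PI = 42.459 kg/(s*MPa)


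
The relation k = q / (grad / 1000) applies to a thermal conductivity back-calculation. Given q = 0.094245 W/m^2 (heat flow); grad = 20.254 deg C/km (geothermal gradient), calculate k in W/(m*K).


k = q / (grad / 1000)
k = 0.094245 / (20.254 / 1000)
k = 4.6532 W/(m*K)


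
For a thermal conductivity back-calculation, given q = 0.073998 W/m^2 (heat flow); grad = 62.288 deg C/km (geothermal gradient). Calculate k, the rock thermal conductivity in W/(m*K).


k = q / (grad / 1000)
k = 0.073998 / (62.288 / 1000)
k = 1.1880 W/(m*K)


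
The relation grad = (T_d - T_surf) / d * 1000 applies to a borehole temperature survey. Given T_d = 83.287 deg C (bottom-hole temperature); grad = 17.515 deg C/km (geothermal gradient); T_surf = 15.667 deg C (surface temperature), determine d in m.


d = (T_d - T_surf) / grad * 1000
d = (83.287 - 15.667) / 17.515 * 1000
d = 3860.7 m


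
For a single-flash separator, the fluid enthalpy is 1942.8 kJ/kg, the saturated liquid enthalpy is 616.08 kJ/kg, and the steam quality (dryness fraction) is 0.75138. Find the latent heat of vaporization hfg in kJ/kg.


hfg = (h - hf) / x
hfg = (1942.8 - 616.08) / 0.75138
hfg = 1765.7 kJ/kg


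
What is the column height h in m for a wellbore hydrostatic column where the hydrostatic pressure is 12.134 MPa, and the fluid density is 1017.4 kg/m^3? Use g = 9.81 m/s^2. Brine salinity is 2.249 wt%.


h = P * 1e6 / (g * rho)
h = 12.134 * 1e6 / (9.81 * 1017.4)
h = 1215.7 m


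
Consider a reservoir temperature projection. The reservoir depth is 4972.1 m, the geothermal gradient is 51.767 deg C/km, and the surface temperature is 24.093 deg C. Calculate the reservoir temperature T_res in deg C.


T_res = T_surf + grad * d / 1000
T_res = 24.093 + 51.767 * 4972.1 / 1000
T_res = 281.48 deg C


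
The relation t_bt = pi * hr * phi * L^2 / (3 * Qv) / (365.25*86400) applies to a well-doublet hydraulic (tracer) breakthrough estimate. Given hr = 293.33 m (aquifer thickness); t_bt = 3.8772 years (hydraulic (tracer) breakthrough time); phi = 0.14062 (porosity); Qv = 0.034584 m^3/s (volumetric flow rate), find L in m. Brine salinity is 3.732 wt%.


L = sqrt(t_bt*365.25*86400*3*Qv / (pi*hr*phi))
L = sqrt(3.8772*365.25*86400*3*0.034584 / (pi*293.33*0.14062))
L = 312.99 m


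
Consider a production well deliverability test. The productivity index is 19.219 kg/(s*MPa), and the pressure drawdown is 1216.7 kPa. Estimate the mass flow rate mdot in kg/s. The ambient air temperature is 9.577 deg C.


mdot = PI * dP / 1000
mdot = 19.219 * 1216.7 / 1000
mdot = 23.384 kg/s


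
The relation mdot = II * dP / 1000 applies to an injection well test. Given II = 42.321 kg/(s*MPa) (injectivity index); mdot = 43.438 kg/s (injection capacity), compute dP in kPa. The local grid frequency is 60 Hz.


dP = mdot * 1000 / II
dP = 43.438 * 1000 / 42.321
dP = 1026.4 kPa


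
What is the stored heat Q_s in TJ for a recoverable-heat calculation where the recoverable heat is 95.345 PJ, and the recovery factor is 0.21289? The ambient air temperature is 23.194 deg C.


Q_s = Q_rec / RF
Q_s = 95.345 / 0.21289
Q_s = 447.8604 PJ
Convert: 447.8604 PJ * 1000.0 = 4.4786e+05 TJ
Q_s = 4.4786e+05 TJ


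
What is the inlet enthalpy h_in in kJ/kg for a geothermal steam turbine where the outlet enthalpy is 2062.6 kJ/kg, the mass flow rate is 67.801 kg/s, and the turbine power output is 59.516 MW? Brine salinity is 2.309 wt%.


h_in = h_out + P * 1000 / mdot
h_in = 2062.6 + 59.516 * 1000 / 67.801
h_in = 2940.4 kJ/kg


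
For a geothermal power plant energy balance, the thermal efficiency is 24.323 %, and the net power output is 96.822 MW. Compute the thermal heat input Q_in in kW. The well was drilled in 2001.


Q_in = W_net / (eta / 100)
Q_in = 96.822 / (24.323 / 100)
Q_in = 398.0677 MW
Convert: 398.0677 MW * 1000.0 = 3.9807e+05 kW
Q_in = 3.9807e+05 kW


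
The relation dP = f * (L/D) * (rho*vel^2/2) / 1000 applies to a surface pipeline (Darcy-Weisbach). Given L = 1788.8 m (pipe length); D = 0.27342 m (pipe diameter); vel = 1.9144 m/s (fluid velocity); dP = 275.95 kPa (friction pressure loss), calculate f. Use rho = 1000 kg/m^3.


f = dP*1000 / ((L/D)*(rho*vel^2/2))
f = 275.95*1000 / ((1788.8/0.27342)*(1000*1.9144^2/2))
f = 0.023018


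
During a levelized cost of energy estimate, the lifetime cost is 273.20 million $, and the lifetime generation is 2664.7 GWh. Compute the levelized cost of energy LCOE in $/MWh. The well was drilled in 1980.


LCOE = C_tot / E_tot * 100
LCOE = 273.20 / 2664.7 * 100
LCOE = 10.25256 cents/kWh
Convert: 10.25256 cents/kWh * 10.0 = 102.53 $/MWh
LCOE = 102.53 $/MWh


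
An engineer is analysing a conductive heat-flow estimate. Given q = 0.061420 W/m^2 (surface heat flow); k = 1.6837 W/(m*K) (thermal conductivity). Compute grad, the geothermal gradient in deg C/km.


grad = q * 1000 / k
grad = 0.061420 * 1000 / 1.6837
grad = 36.479 deg C/km


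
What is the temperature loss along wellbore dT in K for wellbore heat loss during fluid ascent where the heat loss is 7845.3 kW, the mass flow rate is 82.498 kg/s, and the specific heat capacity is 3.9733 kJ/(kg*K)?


dT = Q_loss / (mdot * cp)
dT = 7845.3 / (82.498 * 3.9733)
dT = 23.934 K


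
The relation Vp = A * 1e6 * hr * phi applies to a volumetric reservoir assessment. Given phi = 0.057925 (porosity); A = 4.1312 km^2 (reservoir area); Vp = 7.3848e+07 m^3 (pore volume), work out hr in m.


hr = Vp / (A * 1e6 * phi)
hr = 7.3848e+07 / (4.1312 * 1e6 * 0.057925)
hr = 308.60 m


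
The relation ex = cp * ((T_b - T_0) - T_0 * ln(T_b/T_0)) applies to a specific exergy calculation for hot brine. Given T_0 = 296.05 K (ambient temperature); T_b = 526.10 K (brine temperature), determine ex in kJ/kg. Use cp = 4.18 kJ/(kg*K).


ex = cp * ((T_b - T_0) - T_0 * ln(T_b/T_0))
ex = 4.18 * ((526.10 - 296.05) - 296.05 * ln(526.10/296.05))
ex = 250.10 kJ/kg


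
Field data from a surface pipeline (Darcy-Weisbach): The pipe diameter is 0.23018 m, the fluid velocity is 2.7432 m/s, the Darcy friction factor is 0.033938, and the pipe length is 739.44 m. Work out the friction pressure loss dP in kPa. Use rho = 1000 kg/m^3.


dP = f * (L/D) * (rho*vel^2/2) / 1000
dP = 0.033938 * (739.44/0.23018) * (1000*2.7432^2/2) / 1000
dP = 410.21 kPa


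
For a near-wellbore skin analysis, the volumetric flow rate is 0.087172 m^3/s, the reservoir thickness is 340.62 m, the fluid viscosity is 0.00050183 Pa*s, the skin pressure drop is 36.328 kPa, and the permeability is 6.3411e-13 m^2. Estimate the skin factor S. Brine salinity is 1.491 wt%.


S = dP_s * 1000 * 2*pi*k*hr / (q*mu)
S = 36.328 * 1000 * 2*pi*6.3411e-13*340.62 / (0.087172*0.00050183)
S = 1.1270


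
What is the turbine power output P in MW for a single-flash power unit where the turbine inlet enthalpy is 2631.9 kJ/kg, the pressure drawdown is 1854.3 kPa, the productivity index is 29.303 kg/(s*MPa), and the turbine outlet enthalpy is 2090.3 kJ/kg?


Step 1: mdot = PI * dP / 1000 = 29.303 * 1854.3 / 1000 = 54.33655 kg/s
Step 2: P = mdot*(h_in - h_out)/1000 = 54.33655*(2631.9 - 2090.3)/1000 = 29.429 MW
P = 29.429 MW


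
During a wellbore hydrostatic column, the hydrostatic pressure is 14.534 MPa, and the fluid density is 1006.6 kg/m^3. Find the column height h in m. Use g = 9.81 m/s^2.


h = P * 1e6 / (g * rho)
h = 14.534 * 1e6 / (9.81 * 1006.6)
h = 1471.8 m


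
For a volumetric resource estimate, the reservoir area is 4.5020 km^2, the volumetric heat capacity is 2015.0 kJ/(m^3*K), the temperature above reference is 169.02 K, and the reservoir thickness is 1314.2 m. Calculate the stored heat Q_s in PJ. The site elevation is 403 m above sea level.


Step 1: Vr = A*1e6*hr = 4.502*1e6*1314.2 = 5.916528e+09 m^3
Step 2: Q_s = Vr*rhoc*dT/1e12 = 5.916528e+09*2015.0*169.02/1e12 = 2015.0 PJ
Q_s = 2015.0 PJ


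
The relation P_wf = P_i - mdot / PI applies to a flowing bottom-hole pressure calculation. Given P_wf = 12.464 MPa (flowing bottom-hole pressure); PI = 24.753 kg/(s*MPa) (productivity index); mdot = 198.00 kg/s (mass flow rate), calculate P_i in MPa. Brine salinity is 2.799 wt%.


P_i = P_wf + mdot / PI
P_i = 12.464 + 198.00 / 24.753
P_i = 20.463 MPa


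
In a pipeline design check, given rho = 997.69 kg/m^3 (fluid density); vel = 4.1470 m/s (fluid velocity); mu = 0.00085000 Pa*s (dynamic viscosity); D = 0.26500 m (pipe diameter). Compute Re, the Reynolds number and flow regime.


Step 1: Re = rho*vel*D/mu = 997.69*4.147*0.265/0.00085 = 1.2899e+06
Step 2: Re = 1.2899e+06 > 4000, so flow is turbulent.
Re = 1.2899e+06 (turbulent)


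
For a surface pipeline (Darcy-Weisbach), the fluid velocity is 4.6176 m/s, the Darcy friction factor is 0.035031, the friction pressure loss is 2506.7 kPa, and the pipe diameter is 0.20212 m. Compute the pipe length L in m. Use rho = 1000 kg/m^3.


L = dP*1000*D / (f*rho*vel^2/2)
L = 2506.7*1000*0.20212 / (0.035031*1000*4.6176^2/2)
L = 1356.6 m


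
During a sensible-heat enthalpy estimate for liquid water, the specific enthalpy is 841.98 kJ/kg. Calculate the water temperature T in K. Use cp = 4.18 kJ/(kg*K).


T = h / cp
T = 841.98 / 4.18
T = 201.4306 deg C
Convert to K: 201.4306 + 273.15 = 474.58 K
T = 474.58 K


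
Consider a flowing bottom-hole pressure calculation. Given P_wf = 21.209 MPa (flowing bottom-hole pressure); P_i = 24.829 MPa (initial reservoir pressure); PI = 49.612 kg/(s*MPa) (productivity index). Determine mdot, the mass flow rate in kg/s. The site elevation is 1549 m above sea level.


mdot = (P_i - P_wf) * PI
mdot = (24.829 - 21.209) * 49.612
mdot = 179.60 kg/s


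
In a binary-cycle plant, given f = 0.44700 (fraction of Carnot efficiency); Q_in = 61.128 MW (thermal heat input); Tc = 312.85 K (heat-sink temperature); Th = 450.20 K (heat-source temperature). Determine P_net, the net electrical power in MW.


Step 1: eta = (1 - Tc/Th)*f = (1 - 312.85/450.2)*0.447 = 0.1363737
Step 2: P_net = eta * Q_in = 0.1363737 * 61.128 = 8.3363 MW
P_net = 8.3363 MW


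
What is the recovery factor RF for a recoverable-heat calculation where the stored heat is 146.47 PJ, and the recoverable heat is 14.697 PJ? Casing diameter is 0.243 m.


RF = Q_rec / Q_s
RF = 14.697 / 146.47
RF = 0.10034


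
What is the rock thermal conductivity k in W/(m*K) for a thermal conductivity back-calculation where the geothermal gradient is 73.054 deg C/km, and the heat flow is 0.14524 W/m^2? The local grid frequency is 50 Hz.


k = q / (grad / 1000)
k = 0.14524 / (73.054 / 1000)
k = 1.9881 W/(m*K)


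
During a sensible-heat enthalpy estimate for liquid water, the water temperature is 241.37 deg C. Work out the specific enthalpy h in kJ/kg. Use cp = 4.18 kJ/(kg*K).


h = cp * T
h = 4.18 * 241.37
h = 1008.9 kJ/kg


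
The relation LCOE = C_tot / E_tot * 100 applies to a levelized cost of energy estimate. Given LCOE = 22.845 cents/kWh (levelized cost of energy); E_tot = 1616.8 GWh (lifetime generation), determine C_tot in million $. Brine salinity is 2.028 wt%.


C_tot = LCOE / 100 * E_tot
C_tot = 22.845 / 100 * 1616.8
C_tot = 369.36 million $


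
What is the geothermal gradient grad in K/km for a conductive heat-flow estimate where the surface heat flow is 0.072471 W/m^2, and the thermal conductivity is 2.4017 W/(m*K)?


grad = q * 1000 / k
grad = 0.072471 * 1000 / 2.4017
grad = 30.17488 deg C/km
Convert: 30.17488 deg C/km * 1.0 = 30.175 K/km
grad = 30.175 K/km


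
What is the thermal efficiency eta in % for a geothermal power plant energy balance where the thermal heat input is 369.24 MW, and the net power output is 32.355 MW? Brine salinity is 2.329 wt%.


eta = W_net / Q_in * 100
eta = 32.355 / 369.24 * 100
eta = 8.7626 %


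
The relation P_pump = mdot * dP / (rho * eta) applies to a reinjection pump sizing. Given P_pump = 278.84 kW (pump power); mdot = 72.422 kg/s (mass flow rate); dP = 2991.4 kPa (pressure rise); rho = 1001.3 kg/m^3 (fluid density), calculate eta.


eta = mdot * dP / (rho * P_pump)
eta = 72.422 * 2991.4 / (1001.3 * 278.84)
eta = 0.77594


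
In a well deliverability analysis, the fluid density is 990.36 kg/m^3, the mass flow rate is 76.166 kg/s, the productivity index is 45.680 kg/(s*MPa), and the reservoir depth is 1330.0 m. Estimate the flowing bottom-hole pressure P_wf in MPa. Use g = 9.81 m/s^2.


Step 1: P_i = rho*g*h/1e6 = 990.36*9.81*1330.0/1e6 = 12.92152 MPa
Step 2: P_wf = P_i - mdot/PI = 12.92152 - 76.166/45.68 = 11.254 MPa
P_wf = 11.254 MPa


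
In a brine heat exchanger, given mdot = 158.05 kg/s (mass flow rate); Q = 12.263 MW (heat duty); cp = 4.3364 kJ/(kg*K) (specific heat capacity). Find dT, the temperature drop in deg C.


dT = Q * 1000 / (mdot * cp)
dT = 12.263 * 1000 / (158.05 * 4.3364)
dT = 17.89258 K
Convert (temperature difference, 1 K = 1 deg C): 17.89258 K = 17.89258 deg C
dT = 17.893 deg C


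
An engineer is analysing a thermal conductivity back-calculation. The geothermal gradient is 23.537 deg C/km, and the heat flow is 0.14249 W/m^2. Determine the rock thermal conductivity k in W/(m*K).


k = q / (grad / 1000)
k = 0.14249 / (23.537 / 1000)
k = 6.0539 W/(m*K)


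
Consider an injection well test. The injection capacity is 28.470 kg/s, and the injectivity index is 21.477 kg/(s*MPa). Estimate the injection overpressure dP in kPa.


dP = mdot * 1000 / II
dP = 28.470 * 1000 / 21.477
dP = 1325.6 kPa


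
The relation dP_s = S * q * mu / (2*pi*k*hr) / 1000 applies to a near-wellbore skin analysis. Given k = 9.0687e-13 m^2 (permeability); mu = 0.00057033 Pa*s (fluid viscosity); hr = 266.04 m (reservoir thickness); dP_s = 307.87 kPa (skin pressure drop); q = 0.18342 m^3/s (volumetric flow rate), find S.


S = dP_s * 1000 * 2*pi*k*hr / (q*mu)
S = 307.87 * 1000 * 2*pi*9.0687e-13*266.04 / (0.18342*0.00057033)
S = 4.4614


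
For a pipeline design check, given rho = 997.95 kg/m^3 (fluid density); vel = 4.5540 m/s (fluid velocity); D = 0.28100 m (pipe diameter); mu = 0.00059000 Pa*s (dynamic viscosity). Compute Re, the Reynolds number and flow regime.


Step 1: Re = rho*vel*D/mu = 997.95*4.554*0.281/0.00059 = 2.1645e+06
Step 2: Re = 2.1645e+06 > 4000, so flow is turbulent.
Re = 2.1645e+06 (turbulent)


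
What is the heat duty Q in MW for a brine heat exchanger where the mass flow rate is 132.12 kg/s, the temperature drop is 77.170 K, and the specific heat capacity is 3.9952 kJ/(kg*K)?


Q = mdot * cp * dT / 1000
Q = 132.12 * 3.9952 * 77.170 / 1000
Q = 40.734 MW


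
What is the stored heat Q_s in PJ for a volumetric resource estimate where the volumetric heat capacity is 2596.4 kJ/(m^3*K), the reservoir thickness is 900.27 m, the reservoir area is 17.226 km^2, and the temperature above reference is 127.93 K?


Step 1: Vr = A*1e6*hr = 17.226*1e6*900.27 = 1.550805e+10 m^3
Step 2: Q_s = Vr*rhoc*dT/1e12 = 1.550805e+10*2596.4*127.93/1e12 = 5151.1 PJ
Q_s = 5151.1 PJ


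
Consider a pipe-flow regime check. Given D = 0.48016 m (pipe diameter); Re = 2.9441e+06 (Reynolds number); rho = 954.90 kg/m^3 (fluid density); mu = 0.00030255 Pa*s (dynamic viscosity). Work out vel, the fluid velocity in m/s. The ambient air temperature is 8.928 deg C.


vel = Re * mu / (rho * D)
vel = 2.9441e+06 * 0.00030255 / (954.90 * 0.48016)
vel = 1.9427 m/s


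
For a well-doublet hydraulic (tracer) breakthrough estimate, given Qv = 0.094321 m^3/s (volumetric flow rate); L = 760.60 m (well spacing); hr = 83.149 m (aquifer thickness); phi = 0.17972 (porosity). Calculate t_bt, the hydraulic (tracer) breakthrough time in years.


t_bt = pi * hr * phi * L^2 / (3 * Qv) / (365.25*86400)
t_bt = pi * 83.149 * 0.17972 * 760.60^2 / (3 * 0.094321) / (365.25*86400)
t_bt = 3.0415 years


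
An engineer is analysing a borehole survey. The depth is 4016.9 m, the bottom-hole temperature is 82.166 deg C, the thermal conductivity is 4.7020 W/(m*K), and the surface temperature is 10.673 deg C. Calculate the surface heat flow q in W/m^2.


Step 1: grad = (T_d - T_surf)/d * 1000 = (82.166 - 10.673)/4016.9 * 1000 = 17.79805 deg C/km
Step 2: q = k * grad / 1000 = 4.702 * 17.79805 / 1000 = 0.083686 W/m^2
q = 0.083686 W/m^2


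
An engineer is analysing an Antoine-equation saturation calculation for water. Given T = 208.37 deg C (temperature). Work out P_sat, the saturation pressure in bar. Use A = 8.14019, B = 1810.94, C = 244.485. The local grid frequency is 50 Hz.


P_sat = 10^(A - B/(C + T)) / 760 * 0.101325
P_sat = 10^(8.14019 - 1810.94/(244.485 + 208.37)) / 760 * 0.101325
P_sat = 1.845665 MPa
Convert: 1.845665 MPa * 10.0 = 18.457 bar
P_sat = 18.457 bar


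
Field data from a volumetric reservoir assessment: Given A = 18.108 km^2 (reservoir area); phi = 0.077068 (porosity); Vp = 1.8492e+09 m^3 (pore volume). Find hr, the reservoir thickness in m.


hr = Vp / (A * 1e6 * phi)
hr = 1.8492e+09 / (18.108 * 1e6 * 0.077068)
hr = 1325.1 m


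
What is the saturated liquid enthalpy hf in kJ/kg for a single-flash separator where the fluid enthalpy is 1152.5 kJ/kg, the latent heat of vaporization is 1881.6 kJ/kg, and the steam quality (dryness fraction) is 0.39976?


hf = h - x * hfg
hf = 1152.5 - 0.39976 * 1881.6
hf = 400.31 kJ/kg


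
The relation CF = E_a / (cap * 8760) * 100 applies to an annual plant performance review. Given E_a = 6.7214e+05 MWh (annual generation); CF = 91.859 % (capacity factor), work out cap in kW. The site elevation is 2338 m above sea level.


cap = E_a / (CF/100 * 8760)
cap = 6.7214e+05 / (91.859/100 * 8760)
cap = 83.52835 MW
Convert: 83.52835 MW * 1000.0 = 83528 kW
cap = 83528 kW


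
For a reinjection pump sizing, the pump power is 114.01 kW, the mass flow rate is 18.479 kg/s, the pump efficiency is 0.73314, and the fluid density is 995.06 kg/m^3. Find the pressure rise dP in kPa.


dP = P_pump * rho * eta / mdot
dP = 114.01 * 995.06 * 0.73314 / 18.479
dP = 4500.9 kPa


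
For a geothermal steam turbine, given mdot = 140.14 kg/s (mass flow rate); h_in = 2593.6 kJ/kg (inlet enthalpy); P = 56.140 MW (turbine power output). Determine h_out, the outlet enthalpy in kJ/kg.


h_out = h_in - P * 1000 / mdot
h_out = 2593.6 - 56.140 * 1000 / 140.14
h_out = 2193.0 kJ/kg


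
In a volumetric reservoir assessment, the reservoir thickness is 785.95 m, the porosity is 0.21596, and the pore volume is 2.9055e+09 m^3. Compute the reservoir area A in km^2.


A = Vp / (1e6 * hr * phi)
A = 2.9055e+09 / (1e6 * 785.95 * 0.21596)
A = 17.118 km^2


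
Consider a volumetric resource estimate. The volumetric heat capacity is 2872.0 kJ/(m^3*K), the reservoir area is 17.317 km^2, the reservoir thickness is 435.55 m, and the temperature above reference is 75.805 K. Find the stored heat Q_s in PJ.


Step 1: Vr = A*1e6*hr = 17.317*1e6*435.55 = 7.542419e+09 m^3
Step 2: Q_s = Vr*rhoc*dT/1e12 = 7.542419e+09*2872.0*75.805/1e12 = 1642.1 PJ
Q_s = 1642.1 PJ


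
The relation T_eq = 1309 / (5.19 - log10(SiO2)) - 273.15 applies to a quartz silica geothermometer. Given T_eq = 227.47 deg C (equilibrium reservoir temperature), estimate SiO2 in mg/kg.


SiO2 = 10^(5.19 - 1309/(T_eq + 273.15))
SiO2 = 10^(5.19 - 1309/(227.47 + 273.15))
SiO2 = 376.05 mg/kg


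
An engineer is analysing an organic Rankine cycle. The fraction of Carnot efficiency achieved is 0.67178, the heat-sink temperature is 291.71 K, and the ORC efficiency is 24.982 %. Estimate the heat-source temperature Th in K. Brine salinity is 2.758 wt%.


Th = Tc / (1 - (eta_orc/100)/f)
Th = 291.71 / (1 - (24.982/100)/0.67178)
Th = 464.42 K


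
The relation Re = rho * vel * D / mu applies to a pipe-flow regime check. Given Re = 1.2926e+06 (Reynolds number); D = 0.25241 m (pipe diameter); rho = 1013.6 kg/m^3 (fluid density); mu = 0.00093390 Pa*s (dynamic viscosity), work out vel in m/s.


vel = Re * mu / (rho * D)
vel = 1.2926e+06 * 0.00093390 / (1013.6 * 0.25241)
vel = 4.7184 m/s


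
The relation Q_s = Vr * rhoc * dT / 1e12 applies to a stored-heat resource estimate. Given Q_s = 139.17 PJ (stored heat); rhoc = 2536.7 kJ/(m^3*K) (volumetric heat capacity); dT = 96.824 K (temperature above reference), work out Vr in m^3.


Vr = Q_s * 1e12 / (rhoc * dT)
Vr = 139.17 * 1e12 / (2536.7 * 96.824)
Vr = 5.6662e+08 m^3


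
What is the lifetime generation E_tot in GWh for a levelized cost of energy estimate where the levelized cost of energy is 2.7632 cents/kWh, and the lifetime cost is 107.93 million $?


E_tot = C_tot / LCOE * 100
E_tot = 107.93 / 2.7632 * 100
E_tot = 3906.0 GWh


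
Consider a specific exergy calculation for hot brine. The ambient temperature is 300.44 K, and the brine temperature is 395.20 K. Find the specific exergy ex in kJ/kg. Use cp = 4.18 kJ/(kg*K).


ex = cp * ((T_b - T_0) - T_0 * ln(T_b/T_0))
ex = 4.18 * ((395.20 - 300.44) - 300.44 * ln(395.20/300.44))
ex = 51.816 kJ/kg


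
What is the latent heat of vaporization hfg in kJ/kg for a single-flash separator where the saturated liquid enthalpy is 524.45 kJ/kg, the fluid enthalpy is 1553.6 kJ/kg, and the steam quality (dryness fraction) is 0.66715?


hfg = (h - hf) / x
hfg = (1553.6 - 524.45) / 0.66715
hfg = 1542.6 kJ/kg


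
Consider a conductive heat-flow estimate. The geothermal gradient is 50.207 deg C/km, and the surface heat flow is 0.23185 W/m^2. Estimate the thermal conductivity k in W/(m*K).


k = q * 1000 / grad
k = 0.23185 * 1000 / 50.207
k = 4.6179 W/(m*K)


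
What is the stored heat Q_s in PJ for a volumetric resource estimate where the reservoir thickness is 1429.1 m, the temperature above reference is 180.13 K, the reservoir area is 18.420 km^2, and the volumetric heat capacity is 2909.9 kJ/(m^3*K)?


Step 1: Vr = A*1e6*hr = 18.42*1e6*1429.1 = 2.632402e+10 m^3
Step 2: Q_s = Vr*rhoc*dT/1e12 = 2.632402e+10*2909.9*180.13/1e12 = 13798 PJ
Q_s = 13798 PJ


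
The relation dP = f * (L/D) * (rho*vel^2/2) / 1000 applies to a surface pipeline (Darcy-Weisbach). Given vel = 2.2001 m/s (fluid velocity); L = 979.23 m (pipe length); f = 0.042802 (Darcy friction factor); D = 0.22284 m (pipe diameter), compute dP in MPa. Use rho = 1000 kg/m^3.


dP = f * (L/D) * (rho*vel^2/2) / 1000
dP = 0.042802 * (979.23/0.22284) * (1000*2.2001^2/2) / 1000
dP = 455.2086 kPa
Convert: 455.2086 kPa * 0.001 = 0.45521 MPa
dP = 0.45521 MPa


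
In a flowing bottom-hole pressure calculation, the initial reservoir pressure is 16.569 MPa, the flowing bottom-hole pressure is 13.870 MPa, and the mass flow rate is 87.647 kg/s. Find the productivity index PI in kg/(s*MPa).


PI = mdot / (P_i - P_wf)
PI = 87.647 / (16.569 - 13.870)
PI = 32.474 kg/(s*MPa)


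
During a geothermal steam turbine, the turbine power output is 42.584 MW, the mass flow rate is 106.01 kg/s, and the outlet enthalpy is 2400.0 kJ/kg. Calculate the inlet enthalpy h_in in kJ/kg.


h_in = h_out + P * 1000 / mdot
h_in = 2400.0 + 42.584 * 1000 / 106.01
h_in = 2801.7 kJ/kg


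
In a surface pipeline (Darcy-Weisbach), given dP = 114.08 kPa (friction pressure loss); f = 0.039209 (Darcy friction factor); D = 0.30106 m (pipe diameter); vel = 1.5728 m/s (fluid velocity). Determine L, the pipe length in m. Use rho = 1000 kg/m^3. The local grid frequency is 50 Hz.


L = dP*1000*D / (f*rho*vel^2/2)
L = 114.08*1000*0.30106 / (0.039209*1000*1.5728^2/2)
L = 708.21 m


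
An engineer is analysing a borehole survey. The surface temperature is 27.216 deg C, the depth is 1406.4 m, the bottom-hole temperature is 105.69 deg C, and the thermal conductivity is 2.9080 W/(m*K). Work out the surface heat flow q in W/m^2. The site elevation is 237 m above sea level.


Step 1: grad = (T_d - T_surf)/d * 1000 = (105.69 - 27.216)/1406.4 * 1000 = 55.79778 deg C/km
Step 2: q = k * grad / 1000 = 2.908 * 55.79778 / 1000 = 0.16226 W/m^2
q = 0.16226 W/m^2


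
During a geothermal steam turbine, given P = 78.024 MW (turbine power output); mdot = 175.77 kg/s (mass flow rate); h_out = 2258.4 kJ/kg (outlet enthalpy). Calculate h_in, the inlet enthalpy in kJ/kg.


h_in = h_out + P * 1000 / mdot
h_in = 2258.4 + 78.024 * 1000 / 175.77
h_in = 2702.3 kJ/kg


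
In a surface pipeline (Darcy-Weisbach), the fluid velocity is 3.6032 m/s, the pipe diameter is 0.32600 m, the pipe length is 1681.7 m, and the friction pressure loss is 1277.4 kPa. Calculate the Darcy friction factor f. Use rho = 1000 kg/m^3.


f = dP*1000 / ((L/D)*(rho*vel^2/2))
f = 1277.4*1000 / ((1681.7/0.32600)*(1000*3.6032^2/2))
f = 0.038146


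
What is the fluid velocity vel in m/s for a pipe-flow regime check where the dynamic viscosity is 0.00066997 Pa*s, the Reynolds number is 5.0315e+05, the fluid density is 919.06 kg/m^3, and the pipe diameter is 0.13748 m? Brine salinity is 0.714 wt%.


vel = Re * mu / (rho * D)
vel = 5.0315e+05 * 0.00066997 / (919.06 * 0.13748)
vel = 2.6679 m/s


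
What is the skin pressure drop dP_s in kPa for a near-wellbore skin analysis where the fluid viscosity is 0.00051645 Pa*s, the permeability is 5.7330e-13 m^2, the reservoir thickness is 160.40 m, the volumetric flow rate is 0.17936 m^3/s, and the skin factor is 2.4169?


dP_s = S * q * mu / (2*pi*k*hr) / 1000
dP_s = 2.4169 * 0.17936 * 0.00051645 / (2*pi*5.7330e-13*160.40) / 1000
dP_s = 387.48 kPa


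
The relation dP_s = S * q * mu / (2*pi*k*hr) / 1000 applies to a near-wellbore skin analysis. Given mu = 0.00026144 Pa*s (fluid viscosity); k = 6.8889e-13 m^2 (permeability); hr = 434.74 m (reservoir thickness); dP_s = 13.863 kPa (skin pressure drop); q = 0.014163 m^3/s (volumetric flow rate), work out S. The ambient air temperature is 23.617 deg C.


S = dP_s * 1000 * 2*pi*k*hr / (q*mu)
S = 13.863 * 1000 * 2*pi*6.8889e-13*434.74 / (0.014163*0.00026144)
S = 7.0451


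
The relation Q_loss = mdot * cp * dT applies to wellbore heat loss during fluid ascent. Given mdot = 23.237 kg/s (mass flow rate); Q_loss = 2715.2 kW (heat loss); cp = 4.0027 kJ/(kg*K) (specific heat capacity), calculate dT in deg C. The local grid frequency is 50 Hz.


dT = Q_loss / (mdot * cp)
dT = 2715.2 / (23.237 * 4.0027)
dT = 29.19233 K
Convert (temperature difference, 1 K = 1 deg C): 29.19233 K = 29.19233 deg C
dT = 29.192 deg C


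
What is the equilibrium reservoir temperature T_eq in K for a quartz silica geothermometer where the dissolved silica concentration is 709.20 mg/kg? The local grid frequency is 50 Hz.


T_eq = 1309 / (5.19 - log10(SiO2)) - 273.15
T_eq = 1309 / (5.19 - log10(709.20)) - 273.15
T_eq = 286.4355 deg C
Convert to K: 286.4355 + 273.15 = 559.59 K
T_eq = 559.59 K


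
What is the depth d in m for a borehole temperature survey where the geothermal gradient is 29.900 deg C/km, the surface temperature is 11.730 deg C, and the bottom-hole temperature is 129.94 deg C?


d = (T_d - T_surf) / grad * 1000
d = (129.94 - 11.730) / 29.900 * 1000
d = 3953.5 m


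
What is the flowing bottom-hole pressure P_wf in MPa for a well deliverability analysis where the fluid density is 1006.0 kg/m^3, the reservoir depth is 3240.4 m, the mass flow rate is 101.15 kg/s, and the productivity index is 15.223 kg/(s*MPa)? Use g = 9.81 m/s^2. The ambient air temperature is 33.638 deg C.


Step 1: P_i = rho*g*h/1e6 = 1006.0*9.81*3240.4/1e6 = 31.97905 MPa
Step 2: P_wf = P_i - mdot/PI = 31.97905 - 101.15/15.223 = 25.334 MPa
P_wf = 25.334 MPa


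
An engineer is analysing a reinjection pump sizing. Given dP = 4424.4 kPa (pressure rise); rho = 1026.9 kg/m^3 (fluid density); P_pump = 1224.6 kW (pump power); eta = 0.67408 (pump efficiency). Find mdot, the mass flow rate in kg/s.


mdot = P_pump * rho * eta / dP
mdot = 1224.6 * 1026.9 * 0.67408 / 4424.4
mdot = 191.59 kg/s


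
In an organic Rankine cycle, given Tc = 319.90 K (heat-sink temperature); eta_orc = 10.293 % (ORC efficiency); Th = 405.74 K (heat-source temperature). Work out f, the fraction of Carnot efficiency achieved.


f = (eta_orc/100) / (1 - Tc/Th)
f = (10.293/100) / (1 - 319.90/405.74)
f = 0.48652


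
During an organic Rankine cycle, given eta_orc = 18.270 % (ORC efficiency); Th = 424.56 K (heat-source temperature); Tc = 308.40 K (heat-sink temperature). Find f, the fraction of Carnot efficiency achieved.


f = (eta_orc/100) / (1 - Tc/Th)
f = (18.270/100) / (1 - 308.40/424.56)
f = 0.66776


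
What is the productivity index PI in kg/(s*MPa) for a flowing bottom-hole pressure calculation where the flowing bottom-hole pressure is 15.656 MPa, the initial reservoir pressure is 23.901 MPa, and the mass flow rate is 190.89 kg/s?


PI = mdot / (P_i - P_wf)
PI = 190.89 / (23.901 - 15.656)
PI = 23.152 kg/(s*MPa)


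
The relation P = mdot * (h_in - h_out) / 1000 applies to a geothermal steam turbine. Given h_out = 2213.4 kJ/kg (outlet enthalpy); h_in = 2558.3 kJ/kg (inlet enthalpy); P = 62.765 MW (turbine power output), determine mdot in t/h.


mdot = P * 1000 / (h_in - h_out)
mdot = 62.765 * 1000 / (2558.3 - 2213.4)
mdot = 181.9803 kg/s
Convert: 181.9803 kg/s * 3.6 = 655.13 t/h
mdot = 655.13 t/h


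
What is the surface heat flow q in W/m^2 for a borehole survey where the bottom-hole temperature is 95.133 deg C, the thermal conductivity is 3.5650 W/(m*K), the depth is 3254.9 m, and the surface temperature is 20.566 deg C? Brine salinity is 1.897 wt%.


Step 1: grad = (T_d - T_surf)/d * 1000 = (95.133 - 20.566)/3254.9 * 1000 = 22.90915 deg C/km
Step 2: q = k * grad / 1000 = 3.565 * 22.90915 / 1000 = 0.081671 W/m^2
q = 0.081671 W/m^2


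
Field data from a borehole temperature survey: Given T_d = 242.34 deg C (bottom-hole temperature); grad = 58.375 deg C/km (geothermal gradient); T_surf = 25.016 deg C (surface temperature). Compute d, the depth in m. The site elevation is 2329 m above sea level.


d = (T_d - T_surf) / grad * 1000
d = (242.34 - 25.016) / 58.375 * 1000
d = 3722.9 m


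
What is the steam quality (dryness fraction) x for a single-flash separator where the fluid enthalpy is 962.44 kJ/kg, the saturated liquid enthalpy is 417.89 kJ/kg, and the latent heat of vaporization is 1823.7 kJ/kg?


x = (h - hf) / hfg
x = (962.44 - 417.89) / 1823.7
x = 0.29860


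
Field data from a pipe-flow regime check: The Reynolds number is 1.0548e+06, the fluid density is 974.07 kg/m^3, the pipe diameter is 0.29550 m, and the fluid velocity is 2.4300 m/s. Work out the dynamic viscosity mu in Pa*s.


mu = rho * vel * D / Re
mu = 974.07 * 2.4300 * 0.29550 / 1.0548e+06
mu = 0.00066311 Pa*s


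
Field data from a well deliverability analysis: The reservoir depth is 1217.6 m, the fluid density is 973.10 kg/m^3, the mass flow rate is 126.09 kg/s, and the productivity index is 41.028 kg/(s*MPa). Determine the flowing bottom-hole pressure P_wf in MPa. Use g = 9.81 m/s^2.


Step 1: P_i = rho*g*h/1e6 = 973.1*9.81*1217.6/1e6 = 11.62334 MPa
Step 2: P_wf = P_i - mdot/PI = 11.62334 - 126.09/41.028 = 8.5501 MPa
P_wf = 8.5501 MPa


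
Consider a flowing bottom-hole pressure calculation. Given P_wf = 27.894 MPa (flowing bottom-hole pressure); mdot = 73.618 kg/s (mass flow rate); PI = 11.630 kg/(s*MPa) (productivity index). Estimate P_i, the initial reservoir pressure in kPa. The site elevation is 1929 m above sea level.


P_i = P_wf + mdot / PI
P_i = 27.894 + 73.618 / 11.630
P_i = 34.22401 MPa
Convert: 34.22401 MPa * 1000.0 = 34224 kPa
P_i = 34224 kPa


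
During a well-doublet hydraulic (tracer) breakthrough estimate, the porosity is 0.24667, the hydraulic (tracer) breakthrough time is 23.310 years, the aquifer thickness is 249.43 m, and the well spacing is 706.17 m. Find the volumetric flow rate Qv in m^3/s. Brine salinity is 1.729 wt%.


Qv = pi*hr*phi*L^2 / (3*t_bt*365.25*86400)
Qv = pi*249.43*0.24667*706.17^2 / (3*23.310*365.25*86400)
Qv = 0.043678 m^3/s


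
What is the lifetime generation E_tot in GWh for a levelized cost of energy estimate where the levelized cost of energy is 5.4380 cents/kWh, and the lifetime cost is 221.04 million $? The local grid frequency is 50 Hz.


E_tot = C_tot / LCOE * 100
E_tot = 221.04 / 5.4380 * 100
E_tot = 4064.7 GWh


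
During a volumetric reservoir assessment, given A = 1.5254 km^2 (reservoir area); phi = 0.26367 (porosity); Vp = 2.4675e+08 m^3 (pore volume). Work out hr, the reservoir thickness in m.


hr = Vp / (A * 1e6 * phi)
hr = 2.4675e+08 / (1.5254 * 1e6 * 0.26367)
hr = 613.50 m


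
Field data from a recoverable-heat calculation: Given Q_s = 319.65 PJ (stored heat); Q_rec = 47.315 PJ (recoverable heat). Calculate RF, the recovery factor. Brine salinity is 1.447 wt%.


RF = Q_rec / Q_s
RF = 47.315 / 319.65
RF = 0.14802


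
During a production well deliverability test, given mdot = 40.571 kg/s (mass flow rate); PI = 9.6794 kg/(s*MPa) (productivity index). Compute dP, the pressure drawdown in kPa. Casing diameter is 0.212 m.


dP = mdot * 1000 / PI
dP = 40.571 * 1000 / 9.6794
dP = 4191.5 kPa


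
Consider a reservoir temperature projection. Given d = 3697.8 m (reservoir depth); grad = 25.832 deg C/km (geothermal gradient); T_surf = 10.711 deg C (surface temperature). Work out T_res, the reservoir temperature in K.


T_res = T_surf + grad * d / 1000
T_res = 10.711 + 25.832 * 3697.8 / 1000
T_res = 106.2326 deg C
Convert to K: 106.2326 + 273.15 = 379.38 K
T_res = 379.38 K


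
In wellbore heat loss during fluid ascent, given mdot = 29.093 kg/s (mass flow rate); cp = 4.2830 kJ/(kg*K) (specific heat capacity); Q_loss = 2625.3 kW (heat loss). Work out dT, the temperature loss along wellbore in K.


dT = Q_loss / (mdot * cp)
dT = 2625.3 / (29.093 * 4.2830)
dT = 21.069 K


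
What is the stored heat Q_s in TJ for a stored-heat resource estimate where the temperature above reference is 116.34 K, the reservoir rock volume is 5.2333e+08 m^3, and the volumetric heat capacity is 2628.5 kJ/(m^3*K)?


Q_s = Vr * rhoc * dT / 1e12
Q_s = 5.2333e+08 * 2628.5 * 116.34 / 1e12
Q_s = 160.0342 PJ
Convert: 160.0342 PJ * 1000.0 = 1.6003e+05 TJ
Q_s = 1.6003e+05 TJ


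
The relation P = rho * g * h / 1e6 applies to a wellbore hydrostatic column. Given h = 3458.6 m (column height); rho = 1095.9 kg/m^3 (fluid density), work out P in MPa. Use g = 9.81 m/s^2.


P = rho * g * h / 1e6
P = 1095.9 * 9.81 * 3458.6 / 1e6
P = 37.183 MPa


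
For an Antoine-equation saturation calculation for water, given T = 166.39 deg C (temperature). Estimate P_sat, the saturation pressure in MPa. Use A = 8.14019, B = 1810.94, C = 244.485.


P_sat = 10^(A - B/(C + T)) / 760 * 0.101325
P_sat = 10^(8.14019 - 1810.94/(244.485 + 166.39)) / 760 * 0.101325
P_sat = 0.72040 MPa


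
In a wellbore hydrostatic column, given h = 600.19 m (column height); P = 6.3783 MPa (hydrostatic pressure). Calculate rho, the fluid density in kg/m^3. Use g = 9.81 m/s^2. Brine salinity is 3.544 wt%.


rho = P * 1e6 / (g * h)
rho = 6.3783 * 1e6 / (9.81 * 600.19)
rho = 1083.3 kg/m^3


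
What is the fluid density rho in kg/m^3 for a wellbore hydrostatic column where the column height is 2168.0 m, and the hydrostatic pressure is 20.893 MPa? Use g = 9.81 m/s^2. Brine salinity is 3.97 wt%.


rho = P * 1e6 / (g * h)
rho = 20.893 * 1e6 / (9.81 * 2168.0)
rho = 982.36 kg/m^3


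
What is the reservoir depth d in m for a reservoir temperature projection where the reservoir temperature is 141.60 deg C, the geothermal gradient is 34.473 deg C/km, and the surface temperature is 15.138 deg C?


d = (T_res - T_surf) / grad * 1000
d = (141.60 - 15.138) / 34.473 * 1000
d = 3668.4 m


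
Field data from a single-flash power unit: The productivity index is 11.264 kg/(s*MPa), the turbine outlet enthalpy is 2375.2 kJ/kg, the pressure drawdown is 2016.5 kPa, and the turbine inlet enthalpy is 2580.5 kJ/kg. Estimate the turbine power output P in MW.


Step 1: mdot = PI * dP / 1000 = 11.264 * 2016.5 / 1000 = 22.71386 kg/s
Step 2: P = mdot*(h_in - h_out)/1000 = 22.71386*(2580.5 - 2375.2)/1000 = 4.6632 MW
P = 4.6632 MW


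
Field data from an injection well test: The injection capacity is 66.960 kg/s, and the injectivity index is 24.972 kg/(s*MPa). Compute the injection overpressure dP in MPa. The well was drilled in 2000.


dP = mdot * 1000 / II
dP = 66.960 * 1000 / 24.972
dP = 2681.403 kPa
Convert: 2681.403 kPa * 0.001 = 2.6814 MPa
dP = 2.6814 MPa


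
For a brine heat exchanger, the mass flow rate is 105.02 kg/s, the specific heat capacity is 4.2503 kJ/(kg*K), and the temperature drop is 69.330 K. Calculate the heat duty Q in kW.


Q = mdot * cp * dT / 1000
Q = 105.02 * 4.2503 * 69.330 / 1000
Q = 30.94659 MW
Convert: 30.94659 MW * 1000.0 = 30947 kW
Q = 30947 kW


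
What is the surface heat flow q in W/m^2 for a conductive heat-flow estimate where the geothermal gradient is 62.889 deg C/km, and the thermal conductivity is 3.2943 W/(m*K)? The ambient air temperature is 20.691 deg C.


q = k * grad / 1000
q = 3.2943 * 62.889 / 1000
q = 0.20718 W/m^2


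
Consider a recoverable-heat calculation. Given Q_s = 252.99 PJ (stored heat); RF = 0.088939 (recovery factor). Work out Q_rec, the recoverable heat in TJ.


Q_rec = Q_s * RF
Q_rec = 252.99 * 0.088939
Q_rec = 22.50068 PJ
Convert: 22.50068 PJ * 1000.0 = 22501 TJ
Q_rec = 22501 TJ


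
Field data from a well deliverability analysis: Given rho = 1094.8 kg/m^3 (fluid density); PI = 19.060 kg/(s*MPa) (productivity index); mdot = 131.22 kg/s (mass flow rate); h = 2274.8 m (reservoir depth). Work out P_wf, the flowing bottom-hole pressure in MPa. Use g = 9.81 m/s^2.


Step 1: P_i = rho*g*h/1e6 = 1094.8*9.81*2274.8/1e6 = 24.43132 MPa
Step 2: P_wf = P_i - mdot/PI = 24.43132 - 131.22/19.06 = 17.547 MPa
P_wf = 17.547 MPa


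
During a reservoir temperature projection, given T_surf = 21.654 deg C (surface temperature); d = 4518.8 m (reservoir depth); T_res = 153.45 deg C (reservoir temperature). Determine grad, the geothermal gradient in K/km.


grad = (T_res - T_surf) / d * 1000
grad = (153.45 - 21.654) / 4518.8 * 1000
grad = 29.16615 deg C/km
Convert: 29.16615 deg C/km * 1.0 = 29.166 K/km
grad = 29.166 K/km


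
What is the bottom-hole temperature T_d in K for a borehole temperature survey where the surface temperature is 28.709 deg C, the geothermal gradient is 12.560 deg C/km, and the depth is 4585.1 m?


T_d = T_surf + grad * d / 1000
T_d = 28.709 + 12.560 * 4585.1 / 1000
T_d = 86.29786 deg C
Convert to K: 86.29786 + 273.15 = 359.45 K
T_d = 359.45 K


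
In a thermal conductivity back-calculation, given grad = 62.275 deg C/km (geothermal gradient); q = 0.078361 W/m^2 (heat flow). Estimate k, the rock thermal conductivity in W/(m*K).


k = q / (grad / 1000)
k = 0.078361 / (62.275 / 1000)
k = 1.2583 W/(m*K)
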